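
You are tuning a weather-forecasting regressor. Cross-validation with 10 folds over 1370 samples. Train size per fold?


Fold size = 1370/10 = 137
Training per fold = 1370 - 137 = 1233

1233


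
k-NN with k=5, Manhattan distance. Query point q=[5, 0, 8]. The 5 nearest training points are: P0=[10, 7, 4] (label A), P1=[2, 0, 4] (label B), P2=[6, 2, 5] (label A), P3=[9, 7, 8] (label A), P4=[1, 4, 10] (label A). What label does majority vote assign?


d(q,P0) = 16  (label A)
d(q,P1) = 7  (label B)
d(q,P2) = 6  (label A)
d(q,P3) = 11  (label A)
d(q,P4) = 10  (label A)
Votes: A=4, B=1
Majority → A

A


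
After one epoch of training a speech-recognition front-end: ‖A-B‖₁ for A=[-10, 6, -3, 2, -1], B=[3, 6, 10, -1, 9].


d = |-10-3| + |6-6| + |-3-10| + |2+ 1| + |-1-9|
  = 13 + 0 + 13 + 3 + 10
  = 39

39


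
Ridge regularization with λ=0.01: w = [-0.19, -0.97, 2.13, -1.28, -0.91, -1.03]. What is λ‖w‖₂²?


‖w‖₂² = (-0.19)² + (-0.97)² + (2.13)² + (-1.28)² + (-0.91)² + (-1.03)²
     = 0.0361 + 0.9409 + 4.5369 + 1.6384 + 0.8281 + 1.0609
     = 9.0413
λ·‖w‖₂² = 0.01·9.0413 = 0.090413

0.090413


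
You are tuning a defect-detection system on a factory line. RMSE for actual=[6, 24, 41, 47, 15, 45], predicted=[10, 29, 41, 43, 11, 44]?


MSE = 74/6 = 12.3333
RMSE = √(74/6) = 3.5119

3.5119


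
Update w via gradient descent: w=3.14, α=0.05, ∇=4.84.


w_new = w - α·∇
= 3.14 - 0.05·4.84
= 3.14 - 0.242
= 2.898

2.898


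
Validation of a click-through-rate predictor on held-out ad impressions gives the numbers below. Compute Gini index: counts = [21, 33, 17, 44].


Probabilities: [21/115, 33/115, 17/115, 44/115] ≈ [0.1826, 0.287, 0.1478, 0.3826]
Σpᵢ² = (441 + 1089 + 289 + 1936)/115² = 3755/13225
Gini = 1 - Σpᵢ² = 1 - 3755/13225 = 0.7161

0.7161


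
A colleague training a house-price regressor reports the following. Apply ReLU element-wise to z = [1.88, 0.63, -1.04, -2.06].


ReLU(1.88) = max(0, 1.88) = 1.88
ReLU(0.63) = max(0, 0.63) = 0.63
ReLU(-1.04) = max(0, -1.04) = 0.0
ReLU(-2.06) = max(0, -2.06) = 0.0
result = [1.88, 0.63, 0.0, 0.0]

[1.88, 0.63, 0.0, 0.0]


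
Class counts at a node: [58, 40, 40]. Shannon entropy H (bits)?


Probabilities: [58/138, 40/138, 40/138] ≈ [0.4203, 0.2899, 0.2899]
H = -((58/138)·log₂(58/138) + (40/138)·log₂(40/138) + (40/138)·log₂(40/138))
  = 1.5613 bits

1.5613 bits


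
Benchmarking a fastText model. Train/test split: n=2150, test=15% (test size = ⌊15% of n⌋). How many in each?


Test = ⌊2150·15/100⌋ = 322
Train = 2150 - 322 = 1828

Train: 1828, Test: 322


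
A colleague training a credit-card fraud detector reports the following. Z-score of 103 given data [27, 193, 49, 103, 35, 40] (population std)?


μ = 74.5, σ = 58.4687
z = (103 - 74.5)/58.4687 = 0.4874

0.4874


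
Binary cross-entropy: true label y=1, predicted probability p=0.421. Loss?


BCE = -[y·ln(p) + (1-y)·ln(1-p)]
= -1·ln(0.421) - 0
= -ln(0.421) = 0.8651

0.8651


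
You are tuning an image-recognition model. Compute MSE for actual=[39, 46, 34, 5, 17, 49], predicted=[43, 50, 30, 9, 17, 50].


Squared errors: (39-43)²=16, (46-50)²=16, (34-30)²=16, (5-9)²=16, (17-17)²=0, (49-50)²=1
Sum = 65
MSE = 65/6 = 65/6

65/6


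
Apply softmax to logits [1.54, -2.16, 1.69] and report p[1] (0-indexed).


Exponentials: e^1.54=4.6646, e^-2.16=0.1153, e^1.69=5.4195
Sum = 10.1994
Softmax = [0.4573, 0.0113, 0.5314]
p[1] = 0.1153/10.1994 = 0.0113

0.0113


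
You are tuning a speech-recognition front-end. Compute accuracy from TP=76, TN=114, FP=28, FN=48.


Accuracy = (TP+TN)/(TP+TN+FP+FN)
= (76+114)/(266)
= 190/266 = 71.43%

71.43%


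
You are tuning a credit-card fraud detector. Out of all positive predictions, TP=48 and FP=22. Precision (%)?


Precision = TP/(TP+FP)
= 48/(48+22)
= 48/70 = 68.57%

68.57%


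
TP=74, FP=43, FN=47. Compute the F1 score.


Precision = 74/117 = 0.6325
Recall = 74/121 = 0.6116
F1 = 2·P·R/(P+R) = 2·TP/(2·TP+FP+FN) = 148/(148+43+47) = 148/238 = 0.6218

0.6218


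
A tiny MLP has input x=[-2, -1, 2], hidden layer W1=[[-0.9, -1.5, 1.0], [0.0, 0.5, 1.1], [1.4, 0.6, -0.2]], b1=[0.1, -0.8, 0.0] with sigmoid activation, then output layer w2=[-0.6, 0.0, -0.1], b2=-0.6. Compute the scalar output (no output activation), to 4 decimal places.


z1[0] = (-0.9)·(-2) + (-1.5)·(-1) + (1.0)·(2) + 0.1 = 5.4
z1[1] = (0.0)·(-2) + (0.5)·(-1) + (1.1)·(2) - 0.8 = 0.9
z1[2] = (1.4)·(-2) + (0.6)·(-1) + (-0.2)·(2) + 0.0 = -3.8
h = sigmoid(z1) = [0.9955, 0.7109, 0.0219]
output = (-0.6)·(0.9955) + (0.0)·(0.7109) + (-0.1)·(0.0219) - 0.6 = -1.1995

-1.1995


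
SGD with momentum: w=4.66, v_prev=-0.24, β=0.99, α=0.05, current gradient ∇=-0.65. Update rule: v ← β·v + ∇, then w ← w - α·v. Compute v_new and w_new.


v_new = 0.99·-0.24 - 0.65 = -0.2376 - 0.65 = -0.8876
w_new = 4.66 - 0.05·-0.8876 = 4.66 + 0.04438 = 4.70438

v_new=-0.8876, w_new=4.70438


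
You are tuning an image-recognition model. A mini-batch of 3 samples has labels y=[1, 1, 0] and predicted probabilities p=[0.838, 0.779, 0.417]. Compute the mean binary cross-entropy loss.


L[0] = -ln(0.838) = 0.1767
L[1] = -ln(0.779) = 0.2497
L[2] = -ln(1-0.417) = -ln(0.583) = 0.5396
mean = (0.1767 + 0.2497 + 0.5396)/3 = 0.322

0.322


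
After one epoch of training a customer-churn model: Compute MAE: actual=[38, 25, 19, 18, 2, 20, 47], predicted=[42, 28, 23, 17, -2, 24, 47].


Absolute errors: |38-42|=4, |25-28|=3, |19-23|=4, |18-17|=1, |2+ 2|=4, |20-24|=4, |47-47|=0
Sum = 20
MAE = 20/7 = 20/7

20/7


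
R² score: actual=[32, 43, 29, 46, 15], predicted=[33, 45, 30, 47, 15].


ȳ = 33
SS_res = Σ(y-ŷ)² = 7
SS_tot = Σ(y-ȳ)² = 610
R² = 1 - SS_res/SS_tot = 1 - 0.0115 = 0.9885

0.9885


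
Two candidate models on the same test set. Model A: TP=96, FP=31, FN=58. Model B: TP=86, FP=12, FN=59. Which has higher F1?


Model A: P=96/127=0.7559, R=96/154=0.6234, F1=2PR/(P+R)=2TP/(2TP+FP+FN)=192/281=0.6833
Model B: P=86/98=0.8776, R=86/145=0.5931, F1=2PR/(P+R)=2TP/(2TP+FP+FN)=172/243=0.7078
0.6833 < 0.7078 → Model B

Model B


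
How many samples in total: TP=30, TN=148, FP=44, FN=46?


Total = TP + TN + FP + FN
= 30 + 148 + 44 + 46
= 268
(Predicted positive: 74, predicted negative: 194)

268


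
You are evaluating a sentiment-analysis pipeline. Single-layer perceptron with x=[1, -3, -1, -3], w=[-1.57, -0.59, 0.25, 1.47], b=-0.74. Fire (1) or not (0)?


z = (1)·(-1.57) + (-3)·(-0.59) + (-1)·(0.25) + (-3)·(1.47) - 0.74
  = -5.2
step(z) = 0 (z<0)

0


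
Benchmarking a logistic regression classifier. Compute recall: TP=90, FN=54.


Recall = TP/(TP+FN)
= 90/(90+54)
= 90/144 = 62.5%

62.5%


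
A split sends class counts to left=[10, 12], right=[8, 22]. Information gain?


Parent = [18, 34], H_parent = 0.9306
H_left = 0.994 (n=22), H_right = 0.8366 (n=30)
H_children = (22/52)·0.994 + (30/52)·0.8366 = 0.9032
IG = 0.9306 - 0.9032 = 0.0274

0.0274


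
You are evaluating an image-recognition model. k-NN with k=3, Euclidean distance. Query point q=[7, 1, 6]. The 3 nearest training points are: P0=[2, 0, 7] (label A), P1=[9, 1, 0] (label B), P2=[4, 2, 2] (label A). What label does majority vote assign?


d(q,P0) = 5.1962  (label A)
d(q,P1) = 6.3246  (label B)
d(q,P2) = 5.099  (label A)
Votes: A=2, B=1
Majority → A

A


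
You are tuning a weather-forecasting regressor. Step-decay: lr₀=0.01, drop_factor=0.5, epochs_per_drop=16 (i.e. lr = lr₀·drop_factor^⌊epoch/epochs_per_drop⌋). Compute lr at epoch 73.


n_drops = ⌊73/16⌋ = 4
lr = 0.01·0.5^4 = 0.01·0.0625 = 0.000625

0.000625


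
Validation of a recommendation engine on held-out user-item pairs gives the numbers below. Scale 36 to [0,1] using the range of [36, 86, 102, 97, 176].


min=36, max=176
(36-36)/(176-36) = 0/140 = 0.0

0.0


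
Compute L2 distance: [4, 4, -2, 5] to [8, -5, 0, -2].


d = √((4-8)² + (4+ 5)² + (-2-0)² + (5+ 2)²)
  = √(16 + 81 + 4 + 49)
  = √150 = 12.2474

12.2474


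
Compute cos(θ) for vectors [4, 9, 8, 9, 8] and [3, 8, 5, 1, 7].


A·B = 4·3 + 9·8 + 8·5 + 9·1 + 8·7 = 189
‖A‖ = √306 = 17.4929, ‖B‖ = √148 = 12.1655
cos = 189/(√306·√148) = 189/√45288 = 0.8881

0.8881


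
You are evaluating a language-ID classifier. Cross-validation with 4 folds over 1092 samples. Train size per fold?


Fold size = 1092/4 = 273
Training per fold = 1092 - 273 = 819

819


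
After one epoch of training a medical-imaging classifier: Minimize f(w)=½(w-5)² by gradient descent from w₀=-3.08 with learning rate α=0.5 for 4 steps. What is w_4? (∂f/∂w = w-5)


step 1: grad = -3.08-5 = -8.08; w = -3.08 - 0.5·(-8.08) = 0.96
step 2: grad = 0.96-5 = -4.04; w = 0.96 - 0.5·(-4.04) = 2.98
step 3: grad = 2.98-5 = -2.02; w = 2.98 - 0.5·(-2.02) = 3.99
step 4: grad = 3.99-5 = -1.01; w = 3.99 - 0.5·(-1.01) = 4.495

4.495


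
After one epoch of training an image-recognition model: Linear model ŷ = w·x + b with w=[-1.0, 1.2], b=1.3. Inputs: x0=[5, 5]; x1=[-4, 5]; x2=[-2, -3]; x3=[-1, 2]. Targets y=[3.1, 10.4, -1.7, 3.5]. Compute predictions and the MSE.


ŷ0 = (-1.0)·(5) + (1.2)·(5) + 1.3 = 2.3
ŷ1 = (-1.0)·(-4) + (1.2)·(5) + 1.3 = 11.3
ŷ2 = (-1.0)·(-2) + (1.2)·(-3) + 1.3 = -0.3
ŷ3 = (-1.0)·(-1) + (1.2)·(2) + 1.3 = 4.7
errors² = [0.64, 0.81, 1.96, 1.44]
MSE = 4.8500/4 = 1.2125

1.2125


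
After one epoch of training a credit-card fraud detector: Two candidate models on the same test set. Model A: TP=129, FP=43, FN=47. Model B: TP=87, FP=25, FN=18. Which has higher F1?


Model A: P=129/172=0.75, R=129/176=0.733, F1=2PR/(P+R)=2TP/(2TP+FP+FN)=258/348=0.7414
Model B: P=87/112=0.7768, R=87/105=0.8286, F1=2PR/(P+R)=2TP/(2TP+FP+FN)=174/217=0.8018
0.7414 < 0.8018 → Model B

Model B


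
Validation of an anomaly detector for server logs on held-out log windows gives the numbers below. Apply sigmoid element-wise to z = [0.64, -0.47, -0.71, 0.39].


σ(0.64) = 1/(1+e^-0.64) = 0.6548
σ(-0.47) = 1/(1+e^0.47) = 0.3846
σ(-0.71) = 1/(1+e^0.71) = 0.3296
σ(0.39) = 1/(1+e^-0.39) = 0.5963
result = [0.6548, 0.3846, 0.3296, 0.5963]

[0.6548, 0.3846, 0.3296, 0.5963]


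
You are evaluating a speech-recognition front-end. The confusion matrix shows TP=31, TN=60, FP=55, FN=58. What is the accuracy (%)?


Accuracy = (TP+TN)/(TP+TN+FP+FN)
= (31+60)/(204)
= 91/204 = 44.61%

44.61%


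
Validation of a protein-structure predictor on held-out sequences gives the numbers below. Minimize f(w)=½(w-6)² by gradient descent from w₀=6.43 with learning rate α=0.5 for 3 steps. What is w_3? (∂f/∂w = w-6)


step 1: grad = 6.43-6 = 0.43; w = 6.43 - 0.5·(0.43) = 6.215
step 2: grad = 6.215-6 = 0.215; w = 6.215 - 0.5·(0.215) = 6.1075
step 3: grad = 6.1075-6 = 0.1075; w = 6.1075 - 0.5·(0.1075) = 6.05375

6.05375


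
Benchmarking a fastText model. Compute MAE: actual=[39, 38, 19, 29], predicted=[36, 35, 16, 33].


Absolute errors: |39-36|=3, |38-35|=3, |19-16|=3, |29-33|=4
Sum = 13
MAE = 13/4 = 13/4

13/4


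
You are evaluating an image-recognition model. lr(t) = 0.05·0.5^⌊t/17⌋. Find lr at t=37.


n_drops = ⌊37/17⌋ = 2
lr = 0.05·0.5^2 = 0.05·0.25 = 0.0125

0.0125


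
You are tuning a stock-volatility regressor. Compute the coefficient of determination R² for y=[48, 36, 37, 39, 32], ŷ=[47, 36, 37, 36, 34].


ȳ = 38.4
SS_res = Σ(y-ŷ)² = 14
SS_tot = Σ(y-ȳ)² = 141.2
R² = 1 - SS_res/SS_tot = 1 - 0.0992 = 0.9008

0.9008


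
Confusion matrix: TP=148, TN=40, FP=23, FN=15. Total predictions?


Total = TP + TN + FP + FN
= 148 + 40 + 23 + 15
= 226
(Predicted positive: 171, predicted negative: 55)

226


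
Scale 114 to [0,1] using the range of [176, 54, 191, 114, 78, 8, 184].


min=8, max=191
(114-8)/(191-8) = 106/183 = 0.5792

0.5792


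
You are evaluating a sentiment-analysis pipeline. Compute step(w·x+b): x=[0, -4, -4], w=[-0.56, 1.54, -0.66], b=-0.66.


z = (0)·(-0.56) + (-4)·(1.54) + (-4)·(-0.66) - 0.66
  = -4.18
step(z) = 0 (z<0)

0


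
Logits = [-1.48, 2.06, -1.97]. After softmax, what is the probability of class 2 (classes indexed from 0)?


Exponentials: e^-1.48=0.2276, e^2.06=7.846, e^-1.97=0.1395
Sum = 8.2131
Softmax = [0.0277, 0.9553, 0.017]
p[2] = 0.1395/8.2131 = 0.017

0.017


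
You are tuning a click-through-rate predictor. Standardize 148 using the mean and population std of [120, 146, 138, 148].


μ = 138, σ = 11.0454
z = (148 - 138)/11.0454 = 0.9054

0.9054


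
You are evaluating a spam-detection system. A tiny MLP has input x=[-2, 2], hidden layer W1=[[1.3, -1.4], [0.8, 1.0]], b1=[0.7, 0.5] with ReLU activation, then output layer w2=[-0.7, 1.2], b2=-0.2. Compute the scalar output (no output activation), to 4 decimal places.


z1[0] = (1.3)·(-2) + (-1.4)·(2) + 0.7 = -4.7
z1[1] = (0.8)·(-2) + (1.0)·(2) + 0.5 = 0.9
h = ReLU(z1) = [0.0, 0.9]
output = (-0.7)·(0.0) + (1.2)·(0.9) - 0.2 = 0.88

0.88


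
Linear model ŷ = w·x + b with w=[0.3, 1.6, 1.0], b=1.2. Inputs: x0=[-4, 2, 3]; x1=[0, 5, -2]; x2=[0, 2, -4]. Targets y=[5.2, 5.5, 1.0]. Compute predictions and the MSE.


ŷ0 = (0.3)·(-4) + (1.6)·(2) + (1.0)·(3) + 1.2 = 6.2
ŷ1 = (0.3)·(0) + (1.6)·(5) + (1.0)·(-2) + 1.2 = 7.2
ŷ2 = (0.3)·(0) + (1.6)·(2) + (1.0)·(-4) + 1.2 = 0.4
errors² = [1.0, 2.89, 0.36]
MSE = 4.2500/3 = 1.4167

1.4167


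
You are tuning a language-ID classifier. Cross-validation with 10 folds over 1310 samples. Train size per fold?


Fold size = 1310/10 = 131
Training per fold = 1310 - 131 = 1179

1179


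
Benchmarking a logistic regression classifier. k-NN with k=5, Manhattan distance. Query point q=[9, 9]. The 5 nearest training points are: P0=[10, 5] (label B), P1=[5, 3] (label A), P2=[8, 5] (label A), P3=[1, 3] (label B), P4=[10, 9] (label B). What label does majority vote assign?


d(q,P0) = 5  (label B)
d(q,P1) = 10  (label A)
d(q,P2) = 5  (label A)
d(q,P3) = 14  (label B)
d(q,P4) = 1  (label B)
Votes: A=2, B=3
Majority → B

B


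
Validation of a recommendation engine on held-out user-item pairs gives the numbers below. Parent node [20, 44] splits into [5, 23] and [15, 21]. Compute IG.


Parent = [20, 44], H_parent = 0.896
H_left = 0.6769 (n=28), H_right = 0.9799 (n=36)
H_children = (28/64)·0.6769 + (36/64)·0.9799 = 0.8473
IG = 0.896 - 0.8473 = 0.0487

0.0487


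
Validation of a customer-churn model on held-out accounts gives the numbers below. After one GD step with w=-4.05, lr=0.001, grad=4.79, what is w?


w_new = w - α·∇
= -4.05 - 0.001·4.79
= -4.05 - 0.00479
= -4.05479

-4.05479


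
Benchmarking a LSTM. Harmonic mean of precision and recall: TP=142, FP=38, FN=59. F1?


Precision = 142/180 = 0.7889
Recall = 142/201 = 0.7065
F1 = 2·P·R/(P+R) = 2·TP/(2·TP+FP+FN) = 284/(284+38+59) = 284/381 = 0.7454

0.7454


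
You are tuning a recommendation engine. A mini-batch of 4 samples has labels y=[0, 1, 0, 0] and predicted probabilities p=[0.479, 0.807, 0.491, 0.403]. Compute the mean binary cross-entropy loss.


L[0] = -ln(1-0.479) = -ln(0.521) = 0.652
L[1] = -ln(0.807) = 0.2144
L[2] = -ln(1-0.491) = -ln(0.509) = 0.6753
L[3] = -ln(1-0.403) = -ln(0.597) = 0.5158
mean = (0.652 + 0.2144 + 0.6753 + 0.5158)/4 = 0.5144

0.5144


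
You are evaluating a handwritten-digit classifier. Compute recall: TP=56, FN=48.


Recall = TP/(TP+FN)
= 56/(56+48)
= 56/104 = 53.85%

53.85%


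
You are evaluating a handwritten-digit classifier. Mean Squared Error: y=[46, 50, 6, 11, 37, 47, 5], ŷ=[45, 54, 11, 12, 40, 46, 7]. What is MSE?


Squared errors: (46-45)²=1, (50-54)²=16, (6-11)²=25, (11-12)²=1, (37-40)²=9, (47-46)²=1, (5-7)²=4
Sum = 57
MSE = 57/7 = 57/7

57/7


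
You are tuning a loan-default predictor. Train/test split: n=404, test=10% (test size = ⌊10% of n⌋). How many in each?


Test = ⌊404·10/100⌋ = 40
Train = 404 - 40 = 364

Train: 364, Test: 40


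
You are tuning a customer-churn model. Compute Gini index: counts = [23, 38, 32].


Probabilities: [23/93, 38/93, 32/93] ≈ [0.2473, 0.4086, 0.3441]
Σpᵢ² = (529 + 1444 + 1024)/93² = 2997/8649
Gini = 1 - Σpᵢ² = 1 - 2997/8649 = 0.6535

0.6535


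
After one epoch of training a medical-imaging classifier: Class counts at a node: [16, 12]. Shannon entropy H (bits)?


Probabilities: [16/28, 12/28] ≈ [0.5714, 0.4286]
H = -((16/28)·log₂(16/28) + (12/28)·log₂(12/28))
  = 0.9852 bits

0.9852 bits


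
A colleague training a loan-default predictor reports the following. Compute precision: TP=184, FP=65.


Precision = TP/(TP+FP)
= 184/(184+65)
= 184/249 = 73.9%

73.9%


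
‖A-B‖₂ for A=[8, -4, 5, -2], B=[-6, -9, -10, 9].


d = √((8+ 6)² + (-4+ 9)² + (5+ 10)² + (-2-9)²)
  = √(196 + 25 + 225 + 121)
  = √567 = 23.8118

23.8118


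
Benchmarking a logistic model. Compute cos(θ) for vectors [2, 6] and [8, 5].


A·B = 2·8 + 6·5 = 46
‖A‖ = √40 = 6.3246, ‖B‖ = √89 = 9.434
cos = 46/(√40·√89) = 46/√3560 = 0.771

0.771


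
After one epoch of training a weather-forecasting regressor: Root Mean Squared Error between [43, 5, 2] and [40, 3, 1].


MSE = 14/3 = 4.6667
RMSE = √(14/3) = 2.1602

2.1602


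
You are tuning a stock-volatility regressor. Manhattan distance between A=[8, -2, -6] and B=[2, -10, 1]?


d = |8-2| + |-2+ 10| + |-6-1|
  = 6 + 8 + 7
  = 21

21


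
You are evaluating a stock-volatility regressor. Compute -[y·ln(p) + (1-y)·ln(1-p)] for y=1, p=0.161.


BCE = -[y·ln(p) + (1-y)·ln(1-p)]
= -1·ln(0.161) - 0
= -ln(0.161) = 1.8264

1.8264


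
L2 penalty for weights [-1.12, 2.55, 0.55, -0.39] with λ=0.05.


‖w‖₂² = (-1.12)² + (2.55)² + (0.55)² + (-0.39)²
     = 1.2544 + 6.5025 + 0.3025 + 0.1521
     = 8.2115
λ·‖w‖₂² = 0.05·8.2115 = 0.410575

0.410575


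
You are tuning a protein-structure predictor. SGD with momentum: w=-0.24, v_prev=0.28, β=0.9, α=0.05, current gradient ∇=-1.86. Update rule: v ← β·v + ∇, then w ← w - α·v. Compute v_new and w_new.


v_new = 0.9·0.28 - 1.86 = 0.252 - 1.86 = -1.608
w_new = -0.24 - 0.05·-1.608 = -0.24 + 0.0804 = -0.1596

v_new=-1.608, w_new=-0.1596


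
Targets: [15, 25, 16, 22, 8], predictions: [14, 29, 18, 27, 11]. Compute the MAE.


Absolute errors: |15-14|=1, |25-29|=4, |16-18|=2, |22-27|=5, |8-11|=3
Sum = 15
MAE = 15/5 = 3

3


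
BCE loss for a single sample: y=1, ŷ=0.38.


BCE = -[y·ln(p) + (1-y)·ln(1-p)]
= -1·ln(0.38) - 0
= -ln(0.38) = 0.9676

0.9676


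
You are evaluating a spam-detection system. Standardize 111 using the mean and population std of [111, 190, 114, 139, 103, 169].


μ = 137.6667, σ = 32.1334
z = (111 - 137.6667)/32.1334 = -0.8299

-0.8299


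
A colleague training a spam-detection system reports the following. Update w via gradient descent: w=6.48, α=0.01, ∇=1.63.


w_new = w - α·∇
= 6.48 - 0.01·1.63
= 6.48 - 0.0163
= 6.4637

6.4637


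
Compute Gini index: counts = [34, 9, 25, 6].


Probabilities: [34/74, 9/74, 25/74, 6/74] ≈ [0.4595, 0.1216, 0.3378, 0.0811]
Σpᵢ² = (1156 + 81 + 625 + 36)/74² = 1898/5476
Gini = 1 - Σpᵢ² = 1 - 1898/5476 = 0.6534

0.6534


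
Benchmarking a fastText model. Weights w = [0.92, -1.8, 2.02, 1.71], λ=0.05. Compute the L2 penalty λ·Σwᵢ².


‖w‖₂² = (0.92)² + (-1.8)² + (2.02)² + (1.71)²
     = 0.8464 + 3.24 + 4.0804 + 2.9241
     = 11.0909
λ·‖w‖₂² = 0.05·11.0909 = 0.554545

0.554545


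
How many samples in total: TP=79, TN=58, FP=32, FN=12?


Total = TP + TN + FP + FN
= 79 + 58 + 32 + 12
= 181
(Predicted positive: 111, predicted negative: 70)

181


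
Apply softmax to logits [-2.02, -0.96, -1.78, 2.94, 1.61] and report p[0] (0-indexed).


Exponentials: e^-2.02=0.1327, e^-0.96=0.3829, e^-1.78=0.1686, e^2.94=18.9158, e^1.61=5.0028
Sum = 24.6028
Softmax = [0.0054, 0.0156, 0.0069, 0.7688, 0.2033]
p[0] = 0.1327/24.6028 = 0.0054

0.0054


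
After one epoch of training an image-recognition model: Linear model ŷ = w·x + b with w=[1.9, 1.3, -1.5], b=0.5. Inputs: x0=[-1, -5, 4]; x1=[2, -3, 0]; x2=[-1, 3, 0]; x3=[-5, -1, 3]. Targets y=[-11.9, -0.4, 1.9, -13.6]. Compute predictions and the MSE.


ŷ0 = (1.9)·(-1) + (1.3)·(-5) + (-1.5)·(4) + 0.5 = -13.9
ŷ1 = (1.9)·(2) + (1.3)·(-3) + (-1.5)·(0) + 0.5 = 0.4
ŷ2 = (1.9)·(-1) + (1.3)·(3) + (-1.5)·(0) + 0.5 = 2.5
ŷ3 = (1.9)·(-5) + (1.3)·(-1) + (-1.5)·(3) + 0.5 = -14.8
errors² = [4.0, 0.64, 0.36, 1.44]
MSE = 6.4400/4 = 1.61

1.61


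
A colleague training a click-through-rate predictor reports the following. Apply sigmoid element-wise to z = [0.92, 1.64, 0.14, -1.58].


σ(0.92) = 1/(1+e^-0.92) = 0.715
σ(1.64) = 1/(1+e^-1.64) = 0.8375
σ(0.14) = 1/(1+e^-0.14) = 0.5349
σ(-1.58) = 1/(1+e^1.58) = 0.1708
result = [0.715, 0.8375, 0.5349, 0.1708]

[0.715, 0.8375, 0.5349, 0.1708]


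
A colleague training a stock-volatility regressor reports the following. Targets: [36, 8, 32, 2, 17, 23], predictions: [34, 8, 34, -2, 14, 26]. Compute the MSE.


Squared errors: (36-34)²=4, (8-8)²=0, (32-34)²=4, (2+ 2)²=16, (17-14)²=9, (23-26)²=9
Sum = 42
MSE = 42/6 = 7

7


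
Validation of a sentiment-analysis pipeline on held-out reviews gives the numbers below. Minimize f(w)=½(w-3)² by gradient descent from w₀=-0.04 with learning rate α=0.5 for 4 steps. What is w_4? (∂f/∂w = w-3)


step 1: grad = -0.04-3 = -3.04; w = -0.04 - 0.5·(-3.04) = 1.48
step 2: grad = 1.48-3 = -1.52; w = 1.48 - 0.5·(-1.52) = 2.24
step 3: grad = 2.24-3 = -0.76; w = 2.24 - 0.5·(-0.76) = 2.62
step 4: grad = 2.62-3 = -0.38; w = 2.62 - 0.5·(-0.38) = 2.81

2.81


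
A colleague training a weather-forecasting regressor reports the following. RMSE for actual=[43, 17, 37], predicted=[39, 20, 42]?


MSE = 50/3 = 16.6667
RMSE = √(50/3) = 4.0825

4.0825


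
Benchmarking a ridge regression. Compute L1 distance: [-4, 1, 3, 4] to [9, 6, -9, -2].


d = |-4-9| + |1-6| + |3+ 9| + |4+ 2|
  = 13 + 5 + 12 + 6
  = 36

36


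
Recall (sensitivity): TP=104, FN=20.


Recall = TP/(TP+FN)
= 104/(104+20)
= 104/124 = 83.87%

83.87%


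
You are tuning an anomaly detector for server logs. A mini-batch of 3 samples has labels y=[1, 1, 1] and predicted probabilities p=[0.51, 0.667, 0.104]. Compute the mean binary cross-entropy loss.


L[0] = -ln(0.51) = 0.6733
L[1] = -ln(0.667) = 0.405
L[2] = -ln(0.104) = 2.2634
mean = (0.6733 + 0.405 + 2.2634)/3 = 1.1139

1.1139


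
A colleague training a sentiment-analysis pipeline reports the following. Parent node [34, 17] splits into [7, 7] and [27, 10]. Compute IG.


Parent = [34, 17], H_parent = 0.9183
H_left = 1 (n=14), H_right = 0.8419 (n=37)
H_children = (14/51)·1 + (37/51)·0.8419 = 0.8853
IG = 0.9183 - 0.8853 = 0.033

0.033


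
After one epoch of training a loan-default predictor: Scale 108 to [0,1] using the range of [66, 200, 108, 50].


min=50, max=200
(108-50)/(200-50) = 58/150 = 0.3867

0.3867


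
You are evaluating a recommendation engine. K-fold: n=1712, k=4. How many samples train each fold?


Fold size = 1712/4 = 428
Training per fold = 1712 - 428 = 1284

1284


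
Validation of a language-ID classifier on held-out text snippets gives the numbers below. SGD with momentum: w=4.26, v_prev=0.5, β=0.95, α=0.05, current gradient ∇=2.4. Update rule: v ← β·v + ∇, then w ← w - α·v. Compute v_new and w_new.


v_new = 0.95·0.5 + 2.4 = 0.475 + 2.4 = 2.875
w_new = 4.26 - 0.05·2.875 = 4.26 - 0.14375 = 4.11625

v_new=2.875, w_new=4.11625


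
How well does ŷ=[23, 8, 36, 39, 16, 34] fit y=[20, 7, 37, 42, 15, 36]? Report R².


ȳ = 26.1667
SS_res = Σ(y-ŷ)² = 25
SS_tot = Σ(y-ȳ)² = 994.83
R² = 1 - SS_res/SS_tot = 1 - 0.0251 = 0.9749

0.9749


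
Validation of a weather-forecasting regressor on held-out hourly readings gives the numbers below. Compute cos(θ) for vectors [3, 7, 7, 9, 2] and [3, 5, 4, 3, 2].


A·B = 3·3 + 7·5 + 7·4 + 9·3 + 2·2 = 103
‖A‖ = √192 = 13.8564, ‖B‖ = √63 = 7.9373
cos = 103/(√192·√63) = 103/√12096 = 0.9365

0.9365


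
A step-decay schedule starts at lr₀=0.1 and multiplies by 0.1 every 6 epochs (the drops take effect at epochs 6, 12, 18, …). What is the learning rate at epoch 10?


n_drops = ⌊10/6⌋ = 1
lr = 0.1·0.1^1 = 0.1·0.1 = 0.01

0.01


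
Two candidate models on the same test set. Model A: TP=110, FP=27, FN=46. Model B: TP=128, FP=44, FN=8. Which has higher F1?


Model A: P=110/137=0.8029, R=110/156=0.7051, F1=2PR/(P+R)=2TP/(2TP+FP+FN)=220/293=0.7509
Model B: P=128/172=0.7442, R=128/136=0.9412, F1=2PR/(P+R)=2TP/(2TP+FP+FN)=256/308=0.8312
0.7509 < 0.8312 → Model B

Model B


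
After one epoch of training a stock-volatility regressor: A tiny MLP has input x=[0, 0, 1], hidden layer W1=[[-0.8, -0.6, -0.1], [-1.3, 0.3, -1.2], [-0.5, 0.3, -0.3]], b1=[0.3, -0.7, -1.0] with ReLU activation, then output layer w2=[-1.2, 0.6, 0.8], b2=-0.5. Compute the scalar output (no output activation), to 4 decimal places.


z1[0] = (-0.8)·(0) + (-0.6)·(0) + (-0.1)·(1) + 0.3 = 0.2
z1[1] = (-1.3)·(0) + (0.3)·(0) + (-1.2)·(1) - 0.7 = -1.9
z1[2] = (-0.5)·(0) + (0.3)·(0) + (-0.3)·(1) - 1.0 = -1.3
h = ReLU(z1) = [0.2, 0.0, 0.0]
output = (-1.2)·(0.2) + (0.6)·(0.0) + (0.8)·(0.0) - 0.5 = -0.74

-0.74


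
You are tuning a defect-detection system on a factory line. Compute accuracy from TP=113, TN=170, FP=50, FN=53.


Accuracy = (TP+TN)/(TP+TN+FP+FN)
= (113+170)/(386)
= 283/386 = 73.32%

73.32%


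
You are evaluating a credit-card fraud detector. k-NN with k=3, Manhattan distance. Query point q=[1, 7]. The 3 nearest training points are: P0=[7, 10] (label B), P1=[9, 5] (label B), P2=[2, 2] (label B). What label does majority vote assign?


d(q,P0) = 9  (label B)
d(q,P1) = 10  (label B)
d(q,P2) = 6  (label B)
Votes: A=0, B=3
Majority → B

B


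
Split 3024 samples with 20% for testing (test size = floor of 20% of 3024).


Test = ⌊3024·20/100⌋ = 604
Train = 3024 - 604 = 2420

Train: 2420, Test: 604


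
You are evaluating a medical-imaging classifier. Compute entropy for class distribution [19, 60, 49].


Probabilities: [19/128, 60/128, 49/128] ≈ [0.1484, 0.4688, 0.3828]
H = -((19/128)·log₂(19/128) + (60/128)·log₂(60/128) + (49/128)·log₂(49/128))
  = 1.4512 bits

1.4512 bits


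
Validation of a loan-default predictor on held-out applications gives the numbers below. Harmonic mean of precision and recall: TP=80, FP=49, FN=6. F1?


Precision = 80/129 = 0.6202
Recall = 80/86 = 0.9302
F1 = 2·P·R/(P+R) = 2·TP/(2·TP+FP+FN) = 160/(160+49+6) = 160/215 = 0.7442

0.7442


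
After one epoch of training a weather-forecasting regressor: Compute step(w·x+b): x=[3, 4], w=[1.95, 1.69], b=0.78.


z = (3)·(1.95) + (4)·(1.69) + 0.78
  = 13.39
step(z) = 1 (z≥0)

1


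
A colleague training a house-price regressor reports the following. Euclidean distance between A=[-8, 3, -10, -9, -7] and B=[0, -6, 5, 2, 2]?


d = √((-8-0)² + (3+ 6)² + (-10-5)² + (-9-2)² + (-7-2)²)
  = √(64 + 81 + 225 + 121 + 81)
  = √572 = 23.9165

23.9165


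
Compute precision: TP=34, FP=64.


Precision = TP/(TP+FP)
= 34/(34+64)
= 34/98 = 34.69%

34.69%


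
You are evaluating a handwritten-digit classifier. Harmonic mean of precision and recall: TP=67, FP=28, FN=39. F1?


Precision = 67/95 = 0.7053
Recall = 67/106 = 0.6321
F1 = 2·P·R/(P+R) = 2·TP/(2·TP+FP+FN) = 134/(134+28+39) = 134/201 = 0.6667

0.6667


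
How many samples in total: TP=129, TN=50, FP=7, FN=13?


Total = TP + TN + FP + FN
= 129 + 50 + 7 + 13
= 199
(Predicted positive: 136, predicted negative: 63)

199


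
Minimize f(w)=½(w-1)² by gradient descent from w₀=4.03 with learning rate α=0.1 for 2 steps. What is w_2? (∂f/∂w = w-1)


step 1: grad = 4.03-1 = 3.03; w = 4.03 - 0.1·(3.03) = 3.727
step 2: grad = 3.727-1 = 2.727; w = 3.727 - 0.1·(2.727) = 3.4543

3.4543


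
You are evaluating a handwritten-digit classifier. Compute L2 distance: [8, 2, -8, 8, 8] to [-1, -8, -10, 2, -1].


d = √((8+ 1)² + (2+ 8)² + (-8+ 10)² + (8-2)² + (8+ 1)²)
  = √(81 + 100 + 4 + 36 + 81)
  = √302 = 17.3781

17.3781


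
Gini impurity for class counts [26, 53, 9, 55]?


Probabilities: [26/143, 53/143, 9/143, 55/143] ≈ [0.1818, 0.3706, 0.0629, 0.3846]
Σpᵢ² = (676 + 2809 + 81 + 3025)/143² = 6591/20449
Gini = 1 - Σpᵢ² = 1 - 6591/20449 = 0.6777

0.6777


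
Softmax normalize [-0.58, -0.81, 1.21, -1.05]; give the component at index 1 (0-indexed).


Exponentials: e^-0.58=0.5599, e^-0.81=0.4449, e^1.21=3.3535, e^-1.05=0.3499
Sum = 4.7082
Softmax = [0.1189, 0.0945, 0.7123, 0.0743]
p[1] = 0.4449/4.7082 = 0.0945

0.0945


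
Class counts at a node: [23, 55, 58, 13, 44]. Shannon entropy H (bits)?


Probabilities: [23/193, 55/193, 58/193, 13/193, 44/193] ≈ [0.1192, 0.285, 0.3005, 0.0674, 0.228]
H = -((23/193)·log₂(23/193) + (55/193)·log₂(55/193) + (58/193)·log₂(58/193) + (13/193)·log₂(13/193) + (44/193)·log₂(44/193))
  = 2.1515 bits

2.1515 bits


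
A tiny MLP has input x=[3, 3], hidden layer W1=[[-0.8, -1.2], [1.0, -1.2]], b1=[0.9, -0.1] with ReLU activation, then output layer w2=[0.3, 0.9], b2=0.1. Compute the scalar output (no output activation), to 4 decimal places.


z1[0] = (-0.8)·(3) + (-1.2)·(3) + 0.9 = -5.1
z1[1] = (1.0)·(3) + (-1.2)·(3) - 0.1 = -0.7
h = ReLU(z1) = [0.0, 0.0]
output = (0.3)·(0.0) + (0.9)·(0.0) + 0.1 = 0.1

0.1


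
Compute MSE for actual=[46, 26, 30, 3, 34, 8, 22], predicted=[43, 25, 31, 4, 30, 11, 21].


Squared errors: (46-43)²=9, (26-25)²=1, (30-31)²=1, (3-4)²=1, (34-30)²=16, (8-11)²=9, (22-21)²=1
Sum = 38
MSE = 38/7 = 38/7

38/7


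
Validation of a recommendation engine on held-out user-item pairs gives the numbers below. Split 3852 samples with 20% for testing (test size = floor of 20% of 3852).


Test = ⌊3852·20/100⌋ = 770
Train = 3852 - 770 = 3082

Train: 3082, Test: 770


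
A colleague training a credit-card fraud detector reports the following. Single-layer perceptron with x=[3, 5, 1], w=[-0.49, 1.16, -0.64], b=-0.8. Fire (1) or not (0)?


z = (3)·(-0.49) + (5)·(1.16) + (1)·(-0.64) - 0.8
  = 2.89
step(z) = 1 (z≥0)

1


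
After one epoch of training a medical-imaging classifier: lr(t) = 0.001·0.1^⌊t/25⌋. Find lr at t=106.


n_drops = ⌊106/25⌋ = 4
lr = 0.001·0.1^4 = 0.001·0.0001 = 0.0000001

0.0000001


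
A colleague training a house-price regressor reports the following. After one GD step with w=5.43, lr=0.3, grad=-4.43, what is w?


w_new = w - α·∇
= 5.43 - 0.3·-4.43
= 5.43 + 1.329
= 6.759

6.759


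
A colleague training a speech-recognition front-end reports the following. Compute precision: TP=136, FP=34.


Precision = TP/(TP+FP)
= 136/(136+34)
= 136/170 = 80.0%

80.0%


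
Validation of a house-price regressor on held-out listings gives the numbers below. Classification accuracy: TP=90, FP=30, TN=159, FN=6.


Accuracy = (TP+TN)/(TP+TN+FP+FN)
= (90+159)/(285)
= 249/285 = 87.37%

87.37%


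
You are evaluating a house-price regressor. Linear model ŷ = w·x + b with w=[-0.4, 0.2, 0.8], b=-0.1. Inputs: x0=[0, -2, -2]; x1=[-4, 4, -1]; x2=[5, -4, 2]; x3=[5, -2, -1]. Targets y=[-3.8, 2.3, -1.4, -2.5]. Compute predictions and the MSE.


ŷ0 = (-0.4)·(0) + (0.2)·(-2) + (0.8)·(-2) - 0.1 = -2.1
ŷ1 = (-0.4)·(-4) + (0.2)·(4) + (0.8)·(-1) - 0.1 = 1.5
ŷ2 = (-0.4)·(5) + (0.2)·(-4) + (0.8)·(2) - 0.1 = -1.3
ŷ3 = (-0.4)·(5) + (0.2)·(-2) + (0.8)·(-1) - 0.1 = -3.3
errors² = [2.89, 0.64, 0.01, 0.64]
MSE = 4.1800/4 = 1.045

1.045


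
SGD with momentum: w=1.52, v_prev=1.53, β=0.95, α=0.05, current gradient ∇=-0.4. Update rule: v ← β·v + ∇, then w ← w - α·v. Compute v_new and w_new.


v_new = 0.95·1.53 - 0.4 = 1.4535 - 0.4 = 1.0535
w_new = 1.52 - 0.05·1.0535 = 1.52 - 0.052675 = 1.467325

v_new=1.0535, w_new=1.467325


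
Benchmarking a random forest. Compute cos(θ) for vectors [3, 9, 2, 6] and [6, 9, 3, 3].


A·B = 3·6 + 9·9 + 2·3 + 6·3 = 123
‖A‖ = √130 = 11.4018, ‖B‖ = √135 = 11.619
cos = 123/(√130·√135) = 123/√17550 = 0.9285

0.9285


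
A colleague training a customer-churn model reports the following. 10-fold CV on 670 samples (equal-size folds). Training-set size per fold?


Fold size = 670/10 = 67
Training per fold = 670 - 67 = 603

603


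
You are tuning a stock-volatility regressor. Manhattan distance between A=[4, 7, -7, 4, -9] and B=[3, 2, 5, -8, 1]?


d = |4-3| + |7-2| + |-7-5| + |4+ 8| + |-9-1|
  = 1 + 5 + 12 + 12 + 10
  = 40

40


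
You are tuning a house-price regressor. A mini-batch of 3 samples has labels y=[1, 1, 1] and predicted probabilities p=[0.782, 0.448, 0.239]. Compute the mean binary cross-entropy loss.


L[0] = -ln(0.782) = 0.2459
L[1] = -ln(0.448) = 0.803
L[2] = -ln(0.239) = 1.4313
mean = (0.2459 + 0.803 + 1.4313)/3 = 0.8267

0.8267


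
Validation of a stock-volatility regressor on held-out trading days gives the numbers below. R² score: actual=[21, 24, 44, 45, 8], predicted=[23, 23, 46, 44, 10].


ȳ = 28.4
SS_res = Σ(y-ŷ)² = 14
SS_tot = Σ(y-ȳ)² = 1009.2
R² = 1 - SS_res/SS_tot = 1 - 0.0139 = 0.9861

0.9861


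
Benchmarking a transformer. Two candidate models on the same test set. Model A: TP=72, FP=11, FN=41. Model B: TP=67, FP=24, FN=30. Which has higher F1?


Model A: P=72/83=0.8675, R=72/113=0.6372, F1=2PR/(P+R)=2TP/(2TP+FP+FN)=144/196=0.7347
Model B: P=67/91=0.7363, R=67/97=0.6907, F1=2PR/(P+R)=2TP/(2TP+FP+FN)=134/188=0.7128
0.7347 > 0.7128 → Model A

Model A


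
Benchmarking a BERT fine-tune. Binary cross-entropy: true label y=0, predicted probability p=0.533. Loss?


BCE = -[y·ln(p) + (1-y)·ln(1-p)]
= -0 - 1·ln(1-0.533)
= -ln(0.467) = 0.7614

0.7614


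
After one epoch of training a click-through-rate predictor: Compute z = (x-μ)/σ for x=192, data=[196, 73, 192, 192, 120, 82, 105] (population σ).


μ = 137.1429, σ = 50.6597
z = (192 - 137.1429)/50.6597 = 1.0829

1.0829


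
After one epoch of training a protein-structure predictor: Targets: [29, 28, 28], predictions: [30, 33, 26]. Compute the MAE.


Absolute errors: |29-30|=1, |28-33|=5, |28-26|=2
Sum = 8
MAE = 8/3 = 8/3

8/3


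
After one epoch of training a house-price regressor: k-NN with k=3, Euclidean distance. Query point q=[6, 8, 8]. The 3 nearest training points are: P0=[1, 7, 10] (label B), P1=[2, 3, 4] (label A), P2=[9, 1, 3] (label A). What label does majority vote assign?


d(q,P0) = 5.4772  (label B)
d(q,P1) = 7.5498  (label A)
d(q,P2) = 9.1104  (label A)
Votes: A=2, B=1
Majority → A

A


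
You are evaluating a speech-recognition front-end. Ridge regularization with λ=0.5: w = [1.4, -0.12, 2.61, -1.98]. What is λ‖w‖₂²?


‖w‖₂² = (1.4)² + (-0.12)² + (2.61)² + (-1.98)²
     = 1.96 + 0.0144 + 6.8121 + 3.9204
     = 12.7069
λ·‖w‖₂² = 0.5·12.7069 = 6.35345

6.35345


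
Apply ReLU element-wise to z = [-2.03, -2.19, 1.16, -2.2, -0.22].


ReLU(-2.03) = max(0, -2.03) = 0.0
ReLU(-2.19) = max(0, -2.19) = 0.0
ReLU(1.16) = max(0, 1.16) = 1.16
ReLU(-2.2) = max(0, -2.2) = 0.0
ReLU(-0.22) = max(0, -0.22) = 0.0
result = [0.0, 0.0, 1.16, 0.0, 0.0]

[0.0, 0.0, 1.16, 0.0, 0.0]


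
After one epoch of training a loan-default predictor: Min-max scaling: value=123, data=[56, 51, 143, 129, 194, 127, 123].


min=51, max=194
(123-51)/(194-51) = 72/143 = 0.5035

0.5035


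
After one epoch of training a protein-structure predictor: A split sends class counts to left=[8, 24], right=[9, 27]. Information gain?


Parent = [17, 51], H_parent = 0.8113
H_left = 0.8113 (n=32), H_right = 0.8113 (n=36)
H_children = (32/68)·0.8113 + (36/68)·0.8113 = 0.8113
IG = 0.8113 - 0.8113 = 0.0

0.0


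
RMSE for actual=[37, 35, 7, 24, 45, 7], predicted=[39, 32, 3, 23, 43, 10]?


MSE = 43/6 = 7.1667
RMSE = √(43/6) = 2.6771

2.6771


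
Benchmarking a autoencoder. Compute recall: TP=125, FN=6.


Recall = TP/(TP+FN)
= 125/(125+6)
= 125/131 = 95.42%

95.42%


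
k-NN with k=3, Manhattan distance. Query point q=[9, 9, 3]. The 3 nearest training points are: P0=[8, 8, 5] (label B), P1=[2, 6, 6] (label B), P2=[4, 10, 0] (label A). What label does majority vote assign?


d(q,P0) = 4  (label B)
d(q,P1) = 13  (label B)
d(q,P2) = 9  (label A)
Votes: A=1, B=2
Majority → B

B


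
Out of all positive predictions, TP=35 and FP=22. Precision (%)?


Precision = TP/(TP+FP)
= 35/(35+22)
= 35/57 = 61.4%

61.4%


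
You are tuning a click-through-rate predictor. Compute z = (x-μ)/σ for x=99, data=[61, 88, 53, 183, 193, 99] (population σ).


μ = 112.8333, σ = 55.4148
z = (99 - 112.8333)/55.4148 = -0.2496

-0.2496


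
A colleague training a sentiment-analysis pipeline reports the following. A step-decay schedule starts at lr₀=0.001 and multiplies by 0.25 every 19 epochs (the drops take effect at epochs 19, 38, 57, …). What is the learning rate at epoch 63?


n_drops = ⌊63/19⌋ = 3
lr = 0.001·0.25^3 = 0.001·0.015625 = 0.000015625

0.000015625


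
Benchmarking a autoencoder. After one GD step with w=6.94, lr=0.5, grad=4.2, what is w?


w_new = w - α·∇
= 6.94 - 0.5·4.2
= 6.94 - 2.1
= 4.84

4.84


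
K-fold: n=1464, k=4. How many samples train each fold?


Fold size = 1464/4 = 366
Training per fold = 1464 - 366 = 1098

1098


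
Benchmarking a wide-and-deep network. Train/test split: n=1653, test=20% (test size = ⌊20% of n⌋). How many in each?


Test = ⌊1653·20/100⌋ = 330
Train = 1653 - 330 = 1323

Train: 1323, Test: 330


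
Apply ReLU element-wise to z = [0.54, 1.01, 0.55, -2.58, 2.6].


ReLU(0.54) = max(0, 0.54) = 0.54
ReLU(1.01) = max(0, 1.01) = 1.01
ReLU(0.55) = max(0, 0.55) = 0.55
ReLU(-2.58) = max(0, -2.58) = 0.0
ReLU(2.6) = max(0, 2.6) = 2.6
result = [0.54, 1.01, 0.55, 0.0, 2.6]

[0.54, 1.01, 0.55, 0.0, 2.6]


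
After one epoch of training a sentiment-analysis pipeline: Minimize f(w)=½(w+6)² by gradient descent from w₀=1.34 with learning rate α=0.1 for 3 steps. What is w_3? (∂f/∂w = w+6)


step 1: grad = 1.34+6 = 7.34; w = 1.34 - 0.1·(7.34) = 0.606
step 2: grad = 0.606+6 = 6.606; w = 0.606 - 0.1·(6.606) = -0.0546
step 3: grad = -0.0546+6 = 5.9454; w = -0.0546 - 0.1·(5.9454) = -0.64914

-0.64914


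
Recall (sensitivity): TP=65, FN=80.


Recall = TP/(TP+FN)
= 65/(65+80)
= 65/145 = 44.83%

44.83%


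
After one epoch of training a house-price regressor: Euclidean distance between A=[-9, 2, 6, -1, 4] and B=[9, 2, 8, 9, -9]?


d = √((-9-9)² + (2-2)² + (6-8)² + (-1-9)² + (4+ 9)²)
  = √(324 + 0 + 4 + 100 + 169)
  = √597 = 24.4336

24.4336


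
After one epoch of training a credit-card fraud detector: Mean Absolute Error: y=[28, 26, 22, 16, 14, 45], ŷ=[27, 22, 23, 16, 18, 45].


Absolute errors: |28-27|=1, |26-22|=4, |22-23|=1, |16-16|=0, |14-18|=4, |45-45|=0
Sum = 10
MAE = 10/6 = 5/3

5/3


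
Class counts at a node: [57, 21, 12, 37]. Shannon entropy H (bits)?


Probabilities: [57/127, 21/127, 12/127, 37/127] ≈ [0.4488, 0.1654, 0.0945, 0.2913]
H = -((57/127)·log₂(57/127) + (21/127)·log₂(21/127) + (12/127)·log₂(12/127) + (37/127)·log₂(37/127))
  = 1.788 bits

1.788 bits


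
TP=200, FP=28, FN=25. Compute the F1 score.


Precision = 200/228 = 0.8772
Recall = 200/225 = 0.8889
F1 = 2·P·R/(P+R) = 2·TP/(2·TP+FP+FN) = 400/(400+28+25) = 400/453 = 0.883

0.883


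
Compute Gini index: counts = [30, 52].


Probabilities: [30/82, 52/82] ≈ [0.3659, 0.6341]
Σpᵢ² = (900 + 2704)/82² = 3604/6724
Gini = 1 - Σpᵢ² = 1 - 3604/6724 = 0.464

0.464


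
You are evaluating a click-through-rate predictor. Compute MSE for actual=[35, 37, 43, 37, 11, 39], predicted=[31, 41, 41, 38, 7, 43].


Squared errors: (35-31)²=16, (37-41)²=16, (43-41)²=4, (37-38)²=1, (11-7)²=16, (39-43)²=16
Sum = 69
MSE = 69/6 = 23/2

23/2
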